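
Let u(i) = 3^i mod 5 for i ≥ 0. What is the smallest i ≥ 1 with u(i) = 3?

1

u(0) = 1,  u(1) = 3,  u(2) = 4,  u(3) = 2,  u(4) = 1.
Since u(4) = u(0) = 1, the sequence is periodic with period 4.
The value 3 first appears (with i ≥ 1) at u(1).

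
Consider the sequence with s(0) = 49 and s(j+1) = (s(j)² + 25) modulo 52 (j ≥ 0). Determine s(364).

s(0) = 49,  s(1) = 34,  s(2) = 37,  s(3) = 42,  s(4) = 21,  s(5) = 50,  s(6) = 29,  s(7) = 34.
Since s(7) = s(1) = 34, the sequence is eventually periodic: after a pre-period of length 1 it cycles with period 6.
For j ≥ 1, s(j) depends only on (j - 1) mod 6. (364 - 1) mod 6 = 3, so s(364) = s(4) = 21.

21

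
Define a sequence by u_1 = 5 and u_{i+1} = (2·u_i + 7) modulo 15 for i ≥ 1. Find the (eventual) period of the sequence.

Computing terms: u_1 = 5,  u_2 = 2,  u_3 = 11,  u_4 = 14,  u_5 = 5.
Since u_5 = u_1 = 5, the sequence is periodic with period 4.

4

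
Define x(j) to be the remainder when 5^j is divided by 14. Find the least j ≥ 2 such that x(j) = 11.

Computing terms: x(1) = 5, x(2) = 11, x(3) = 13, x(4) = 9, x(5) = 3, x(6) = 1, x(7) = 5.
Since x(7) = x(1) = 5, the sequence is periodic with period 6.
The value 11 first appears (with j ≥ 2) at x(2).

2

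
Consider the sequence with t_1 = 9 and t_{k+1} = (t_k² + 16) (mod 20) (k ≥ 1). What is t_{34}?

1

t_1 = 9,  t_2 = 17,  t_3 = 5,  t_4 = 1,  t_5 = 17.
Since t_5 = t_2 = 17, the sequence is eventually periodic: after a pre-period of length 1 it cycles with period 3.
For k ≥ 2, t_k depends only on (k - 2) mod 3. (34 - 2) mod 3 = 2, so t_{34} = t_4 = 1.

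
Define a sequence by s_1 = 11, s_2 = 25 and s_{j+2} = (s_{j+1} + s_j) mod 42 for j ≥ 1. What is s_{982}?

s_1 = 11, s_2 = 25, s_3 = 36, s_4 = 19, s_5 = 13, s_6 = 32, s_7 = 3, s_8 = 35, s_9 = 38, s_{10} = 31, s_{11} = 27, s_{12} = 16, s_{13} = 1, s_{14} = 17, s_{15} = 18, s_{16} = 35, s_{17} = 11, s_{18} = 4, s_{19} = 15, s_{20} = 19, s_{21} = 34, s_{22} = 11, s_{23} = 3, s_{24} = 14, s_{25} = 17, s_{26} = 31, s_{27} = 6, s_{28} = 37, s_{29} = 1, s_{30} = 38, s_{31} = 39, s_{32} = 35, s_{33} = 32, s_{34} = 25, s_{35} = 15, s_{36} = 40, s_{37} = 13, s_{38} = 11, s_{39} = 24, s_{40} = 35, s_{41} = 17, s_{42} = 10, s_{43} = 27, s_{44} = 37, s_{45} = 22, s_{46} = 17, s_{47} = 39, s_{48} = 14, s_{49} = 11, s_{50} = 25.
Since (s_{49}, s_{50}) = (s_1, s_2) = (11, 25) (two consecutive terms determine the rest), the sequence is periodic with period 48.
(982 - 1) mod 48 = 21, so s_{982} = s_{22} = 11.

11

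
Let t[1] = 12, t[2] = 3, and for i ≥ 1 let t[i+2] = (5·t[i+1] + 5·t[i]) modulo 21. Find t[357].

We have t[1] = 12,  t[2] = 3,  t[3] = 12,  t[4] = 12,  t[5] = 15,  t[6] = 9,  t[7] = 15,  t[8] = 15,  t[9] = 3,  t[10] = 6,  t[11] = 3,  t[12] = 3,  t[13] = 9,  t[14] = 18,  t[15] = 9,  t[16] = 9,  t[17] = 6,  t[18] = 12,  t[19] = 6,  t[20] = 6,  t[21] = 18,  t[22] = 15,  t[23] = 18,  t[24] = 18,  t[25] = 12,  t[26] = 3.
Since (t[25], t[26]) = (t[1], t[2]) = (12, 3) (two consecutive terms determine the rest), the sequence is periodic with period 24.
So t[357] = t[1 + ((357-1) mod 24)] = t[21] = 18.

18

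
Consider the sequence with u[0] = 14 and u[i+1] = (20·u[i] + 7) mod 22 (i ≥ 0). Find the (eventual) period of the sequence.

5

u[0] = 14,  u[1] = 1,  u[2] = 5,  u[3] = 19,  u[4] = 13,  u[5] = 3,  u[6] = 1.
Since u[6] = u[1] = 1, the sequence is eventually periodic: after a pre-period of length 1 it cycles with period 5.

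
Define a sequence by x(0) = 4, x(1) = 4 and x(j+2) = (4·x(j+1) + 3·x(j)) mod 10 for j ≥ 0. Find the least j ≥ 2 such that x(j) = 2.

We have x(0) = 4; x(1) = 4; x(2) = 8; x(3) = 4; x(4) = 0; x(5) = 2; x(6) = 8; x(7) = 8; x(8) = 6; x(9) = 8; x(10) = 0; x(11) = 4; x(12) = 6; x(13) = 6; x(14) = 2; x(15) = 6; x(16) = 0; x(17) = 8; x(18) = 2; x(19) = 2; x(20) = 4; x(21) = 2; x(22) = 0; x(23) = 6; x(24) = 4; x(25) = 4.
Since (x(24), x(25)) = (x(0), x(1)) = (4, 4) (two consecutive terms determine the rest), the sequence is periodic with period 24.
The value 2 first appears (with j ≥ 2) at x(5).

5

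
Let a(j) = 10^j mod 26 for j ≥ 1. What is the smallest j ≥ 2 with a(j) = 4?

5

We have a(1) = 10, a(2) = 22, a(3) = 12, a(4) = 16, a(5) = 4, a(6) = 14, a(7) = 10.
The sequence repeats with period 6.
The value 4 first appears (with j ≥ 2) at a(5).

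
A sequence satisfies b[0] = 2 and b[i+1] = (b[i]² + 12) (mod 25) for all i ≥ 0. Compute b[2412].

Computing terms: b[0] = 2; b[1] = 16; b[2] = 18; b[3] = 11; b[4] = 8; b[5] = 1; b[6] = 13; b[7] = 6; b[8] = 23; b[9] = 16.
Since b[9] = b[1] = 16, the sequence is eventually periodic: after a pre-period of length 1 it cycles with period 8.
For i ≥ 1, b[i] depends only on (i - 1) mod 8. (2412 - 1) mod 8 = 3, so b[2412] = b[4] = 8.

8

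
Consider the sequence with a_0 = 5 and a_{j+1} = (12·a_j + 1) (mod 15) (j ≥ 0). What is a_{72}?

10

a_0 = 5,  a_1 = 1,  a_2 = 13,  a_3 = 7,  a_4 = 10,  a_5 = 1.
Since a_5 = a_1 = 1, the sequence is eventually periodic: after a pre-period of length 1 it cycles with period 4.
For j ≥ 1, a_j depends only on (j - 1) mod 4. (72 - 1) mod 4 = 3, so a_{72} = a_4 = 10.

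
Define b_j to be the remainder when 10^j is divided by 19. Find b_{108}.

Computing terms: b_0 = 1; b_1 = 10; b_2 = 5; b_3 = 12; b_4 = 6; b_5 = 3; b_6 = 11; b_7 = 15; b_8 = 17; b_9 = 18; b_{10} = 9; b_{11} = 14; b_{12} = 7; b_{13} = 13; b_{14} = 16; b_{15} = 8; b_{16} = 4; b_{17} = 2; b_{18} = 1.
The sequence repeats with period 18.
So b_{108} = b_{0 + ((108-0) mod 18)} = b_0 = 1.

1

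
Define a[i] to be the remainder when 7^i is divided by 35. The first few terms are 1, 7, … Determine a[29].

7

We have a[0] = 1; a[1] = 7; a[2] = 14; a[3] = 28; a[4] = 21; a[5] = 7.
Since a[5] = a[1] = 7, the sequence is eventually periodic: after a pre-period of length 1 it cycles with period 4.
For i ≥ 1, a[i] depends only on (i - 1) mod 4. (29 - 1) mod 4 = 0, so a[29] = a[1] = 7.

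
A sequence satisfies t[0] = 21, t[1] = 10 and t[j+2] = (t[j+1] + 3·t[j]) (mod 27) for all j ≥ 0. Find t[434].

1

Listing terms: t[0] = 21,  t[1] = 10,  t[2] = 19,  t[3] = 22,  t[4] = 25,  t[5] = 10,  t[6] = 4,  t[7] = 7,  t[8] = 19,  t[9] = 13,  t[10] = 16,  t[11] = 1,  t[12] = 22,  t[13] = 25.
Since (t[12], t[13]) = (t[3], t[4]) = (22, 25) (two consecutive terms determine the rest), the sequence is eventually periodic: after a pre-period of length 3 it cycles with period 9.
For j ≥ 3, t[j] depends only on (j - 3) mod 9. (434 - 3) mod 9 = 8, so t[434] = t[11] = 1.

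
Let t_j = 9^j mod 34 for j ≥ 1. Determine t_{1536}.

1

Listing terms: t_1 = 9, t_2 = 13, t_3 = 15, t_4 = 33, t_5 = 25, t_6 = 21, t_7 = 19, t_8 = 1, t_9 = 9.
Since t_9 = t_1 = 9, the sequence is periodic with period 8.
So t_{1536} = t_{1 + ((1536-1) mod 8)} = t_8 = 1.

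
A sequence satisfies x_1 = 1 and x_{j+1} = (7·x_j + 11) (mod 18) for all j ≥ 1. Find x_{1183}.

7

x_1 = 1, x_2 = 0, x_3 = 11, x_4 = 16, x_5 = 15, x_6 = 8, x_7 = 13, x_8 = 12, x_9 = 5, x_{10} = 10, x_{11} = 9, x_{12} = 2, x_{13} = 7, x_{14} = 6, x_{15} = 17, x_{16} = 4, x_{17} = 3, x_{18} = 14, x_{19} = 1.
Since x_{19} = x_1 = 1, the sequence is periodic with period 18.
(1183 - 1) mod 18 = 12, so x_{1183} = x_{13} = 7.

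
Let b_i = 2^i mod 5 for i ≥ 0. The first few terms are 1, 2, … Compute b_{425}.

2

We have b_0 = 1, b_1 = 2, b_2 = 4, b_3 = 3, b_4 = 1.
Since b_4 = b_0 = 1, the sequence is periodic with period 4.
So b_{425} = b_{0 + ((425-0) mod 4)} = b_1 = 2.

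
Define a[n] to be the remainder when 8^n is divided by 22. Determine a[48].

16

a[0] = 1, a[1] = 8, a[2] = 20, a[3] = 6, a[4] = 4, a[5] = 10, a[6] = 14, a[7] = 2, a[8] = 16, a[9] = 18, a[10] = 12, a[11] = 8.
Since a[11] = a[1] = 8, the sequence is eventually periodic: after a pre-period of length 1 it cycles with period 10.
For n ≥ 1, a[n] depends only on (n - 1) mod 10. (48 - 1) mod 10 = 7, so a[48] = a[8] = 16.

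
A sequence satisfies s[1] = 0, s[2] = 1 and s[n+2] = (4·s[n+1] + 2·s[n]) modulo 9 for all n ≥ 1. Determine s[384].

Listing terms: s[1] = 0, s[2] = 1, s[3] = 4, s[4] = 0, s[5] = 8, s[6] = 5, s[7] = 0, s[8] = 1.
The sequence repeats with period 6.
(384 - 1) mod 6 = 5, so s[384] = s[6] = 5.

5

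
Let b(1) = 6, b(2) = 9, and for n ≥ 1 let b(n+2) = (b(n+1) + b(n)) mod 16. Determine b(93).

3

We have b(1) = 6; b(2) = 9; b(3) = 15; b(4) = 8; b(5) = 7; b(6) = 15; b(7) = 6; b(8) = 5; b(9) = 11; b(10) = 0; b(11) = 11; b(12) = 11; b(13) = 6; b(14) = 1; b(15) = 7; b(16) = 8; b(17) = 15; b(18) = 7; b(19) = 6; b(20) = 13; b(21) = 3; b(22) = 0; b(23) = 3; b(24) = 3; b(25) = 6; b(26) = 9.
The sequence repeats with period 24.
(93 - 1) mod 24 = 20, so b(93) = b(21) = 3.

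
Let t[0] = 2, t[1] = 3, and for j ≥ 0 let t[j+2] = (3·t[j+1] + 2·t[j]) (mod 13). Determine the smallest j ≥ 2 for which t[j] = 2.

7

We have t[0] = 2,  t[1] = 3,  t[2] = 0,  t[3] = 6,  t[4] = 5,  t[5] = 1,  t[6] = 0,  t[7] = 2,  t[8] = 6,  t[9] = 9,  t[10] = 0,  t[11] = 5,  t[12] = 2,  t[13] = 3.
Since (t[12], t[13]) = (t[0], t[1]) = (2, 3) (two consecutive terms determine the rest), the sequence is periodic with period 12.
The value 2 first appears (with j ≥ 2) at t[7].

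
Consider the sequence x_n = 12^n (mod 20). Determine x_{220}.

16

Computing terms: x_0 = 1; x_1 = 12; x_2 = 4; x_3 = 8; x_4 = 16; x_5 = 12.
Since x_5 = x_1 = 12, the sequence is eventually periodic: after a pre-period of length 1 it cycles with period 4.
For n ≥ 1, x_n depends only on (n - 1) mod 4. (220 - 1) mod 4 = 3, so x_{220} = x_4 = 16.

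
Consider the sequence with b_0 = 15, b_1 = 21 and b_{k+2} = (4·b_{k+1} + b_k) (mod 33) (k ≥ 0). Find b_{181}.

21

We have b_0 = 15; b_1 = 21; b_2 = 0; b_3 = 21; b_4 = 18; b_5 = 27; b_6 = 27; b_7 = 3; b_8 = 6; b_9 = 27; b_{10} = 15; b_{11} = 21.
The sequence repeats with period 10.
(181 - 0) mod 10 = 1, so b_{181} = b_1 = 21.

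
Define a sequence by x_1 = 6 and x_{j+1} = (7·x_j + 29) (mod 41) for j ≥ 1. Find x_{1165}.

x_1 = 6; x_2 = 30; x_3 = 34; x_4 = 21; x_5 = 12; x_6 = 31; x_7 = 0; x_8 = 29; x_9 = 27; x_{10} = 13; x_{11} = 38; x_{12} = 8; x_{13} = 3; x_{14} = 9; x_{15} = 10; x_{16} = 17; x_{17} = 25; x_{18} = 40; x_{19} = 22; x_{20} = 19; x_{21} = 39; x_{22} = 15; x_{23} = 11; x_{24} = 24; x_{25} = 33; x_{26} = 14; x_{27} = 4; x_{28} = 16; x_{29} = 18; x_{30} = 32; x_{31} = 7; x_{32} = 37; x_{33} = 1; x_{34} = 36; x_{35} = 35; x_{36} = 28; x_{37} = 20; x_{38} = 5; x_{39} = 23; x_{40} = 26; x_{41} = 6.
The sequence repeats with period 40.
(1165 - 1) mod 40 = 4, so x_{1165} = x_5 = 12.

12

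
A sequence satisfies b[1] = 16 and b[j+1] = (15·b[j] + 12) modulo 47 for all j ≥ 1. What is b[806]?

36

b[1] = 16,  b[2] = 17,  b[3] = 32,  b[4] = 22,  b[5] = 13,  b[6] = 19,  b[7] = 15,  b[8] = 2,  b[9] = 42,  b[10] = 31,  b[11] = 7,  b[12] = 23,  b[13] = 28,  b[14] = 9,  b[15] = 6,  b[16] = 8,  b[17] = 38,  b[18] = 18,  b[19] = 0,  b[20] = 12,  b[21] = 4,  b[22] = 25,  b[23] = 11,  b[24] = 36,  b[25] = 35,  b[26] = 20,  b[27] = 30,  b[28] = 39,  b[29] = 33,  b[30] = 37,  b[31] = 3,  b[32] = 10,  b[33] = 21,  b[34] = 45,  b[35] = 29,  b[36] = 24,  b[37] = 43,  b[38] = 46,  b[39] = 44,  b[40] = 14,  b[41] = 34,  b[42] = 5,  b[43] = 40,  b[44] = 1,  b[45] = 27,  b[46] = 41,  b[47] = 16.
Since b[47] = b[1] = 16, the sequence is periodic with period 46.
So b[806] = b[1 + ((806-1) mod 46)] = b[24] = 36.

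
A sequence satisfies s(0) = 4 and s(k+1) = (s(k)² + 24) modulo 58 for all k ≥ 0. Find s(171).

We have s(0) = 4; s(1) = 40; s(2) = 0; s(3) = 24; s(4) = 20; s(5) = 18; s(6) = 0.
Since s(6) = s(2) = 0, the sequence is eventually periodic: after a pre-period of length 2 it cycles with period 4.
For k ≥ 2, s(k) depends only on (k - 2) mod 4. (171 - 2) mod 4 = 1, so s(171) = s(3) = 24.

24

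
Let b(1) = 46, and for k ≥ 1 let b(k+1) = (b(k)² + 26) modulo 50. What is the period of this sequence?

3

Listing terms: b(1) = 46, b(2) = 42, b(3) = 40, b(4) = 26, b(5) = 2, b(6) = 30, b(7) = 26.
Since b(7) = b(4) = 26, the sequence is eventually periodic: after a pre-period of length 3 it cycles with period 3.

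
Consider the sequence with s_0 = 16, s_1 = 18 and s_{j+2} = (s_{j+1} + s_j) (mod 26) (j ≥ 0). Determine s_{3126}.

18

Listing terms: s_0 = 16; s_1 = 18; s_2 = 8; s_3 = 0; s_4 = 8; s_5 = 8; s_6 = 16; s_7 = 24; s_8 = 14; s_9 = 12; s_{10} = 0; s_{11} = 12; s_{12} = 12; s_{13} = 24; s_{14} = 10; s_{15} = 8; s_{16} = 18; s_{17} = 0; s_{18} = 18; s_{19} = 18; s_{20} = 10; s_{21} = 2; s_{22} = 12; s_{23} = 14; s_{24} = 0; s_{25} = 14; s_{26} = 14; s_{27} = 2; s_{28} = 16; s_{29} = 18.
Since (s_{28}, s_{29}) = (s_0, s_1) = (16, 18) (two consecutive terms determine the rest), the sequence is periodic with period 28.
(3126 - 0) mod 28 = 18, so s_{3126} = s_{18} = 18.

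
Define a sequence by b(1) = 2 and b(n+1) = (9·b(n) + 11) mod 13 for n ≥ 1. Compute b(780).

Computing terms: b(1) = 2,  b(2) = 3,  b(3) = 12,  b(4) = 2.
Since b(4) = b(1) = 2, the sequence is periodic with period 3.
(780 - 1) mod 3 = 2, so b(780) = b(3) = 12.

12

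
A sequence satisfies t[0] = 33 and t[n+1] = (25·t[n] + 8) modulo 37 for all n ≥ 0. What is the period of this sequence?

We have t[0] = 33, t[1] = 19, t[2] = 2, t[3] = 21, t[4] = 15, t[5] = 13, t[6] = 0, t[7] = 8, t[8] = 23, t[9] = 28, t[10] = 5, t[11] = 22, t[12] = 3, t[13] = 9, t[14] = 11, t[15] = 24, t[16] = 16, t[17] = 1, t[18] = 33.
Since t[18] = t[0] = 33, the sequence is periodic with period 18.

18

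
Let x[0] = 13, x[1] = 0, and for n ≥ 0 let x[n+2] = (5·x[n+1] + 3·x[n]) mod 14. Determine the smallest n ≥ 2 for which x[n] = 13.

Listing terms: x[0] = 13; x[1] = 0; x[2] = 11; x[3] = 13; x[4] = 0.
Since (x[3], x[4]) = (x[0], x[1]) = (13, 0) (two consecutive terms determine the rest), the sequence is periodic with period 3.
The value 13 next appears (with n ≥ 2) at x[3].

3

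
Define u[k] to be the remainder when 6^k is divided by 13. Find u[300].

u[1] = 6,  u[2] = 10,  u[3] = 8,  u[4] = 9,  u[5] = 2,  u[6] = 12,  u[7] = 7,  u[8] = 3,  u[9] = 5,  u[10] = 4,  u[11] = 11,  u[12] = 1,  u[13] = 6.
Since u[13] = u[1] = 6, the sequence is periodic with period 12.
So u[300] = u[1 + ((300-1) mod 12)] = u[12] = 1.

1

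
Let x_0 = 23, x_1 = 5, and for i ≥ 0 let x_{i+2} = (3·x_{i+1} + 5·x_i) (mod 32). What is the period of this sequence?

We have x_0 = 23,  x_1 = 5,  x_2 = 2,  x_3 = 31,  x_4 = 7,  x_5 = 16,  x_6 = 19,  x_7 = 9,  x_8 = 26,  x_9 = 27,  x_{10} = 19,  x_{11} = 0,  x_{12} = 31,  x_{13} = 29,  x_{14} = 18,  x_{15} = 7,  x_{16} = 15,  x_{17} = 16,  x_{18} = 27,  x_{19} = 1,  x_{20} = 10,  x_{21} = 3,  x_{22} = 27,  x_{23} = 0,  x_{24} = 7,  x_{25} = 21,  x_{26} = 2,  x_{27} = 15,  x_{28} = 23,  x_{29} = 16,  x_{30} = 3,  x_{31} = 25,  x_{32} = 26,  x_{33} = 11,  x_{34} = 3,  x_{35} = 0,  x_{36} = 15,  x_{37} = 13,  x_{38} = 18,  x_{39} = 23,  x_{40} = 31,  x_{41} = 16,  x_{42} = 11,  x_{43} = 17,  x_{44} = 10,  x_{45} = 19,  x_{46} = 11,  x_{47} = 0,  x_{48} = 23,  x_{49} = 5.
The sequence repeats with period 48.

48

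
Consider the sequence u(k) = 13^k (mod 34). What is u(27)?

21

u(1) = 13,  u(2) = 33,  u(3) = 21,  u(4) = 1,  u(5) = 13.
Since u(5) = u(1) = 13, the sequence is periodic with period 4.
So u(27) = u(1 + ((27-1) mod 4)) = u(3) = 21.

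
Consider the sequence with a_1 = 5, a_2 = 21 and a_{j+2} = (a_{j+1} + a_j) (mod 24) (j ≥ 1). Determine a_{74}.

21

Computing terms: a_1 = 5, a_2 = 21, a_3 = 2, a_4 = 23, a_5 = 1, a_6 = 0, a_7 = 1, a_8 = 1, a_9 = 2, a_{10} = 3, a_{11} = 5, a_{12} = 8, a_{13} = 13, a_{14} = 21, a_{15} = 10, a_{16} = 7, a_{17} = 17, a_{18} = 0, a_{19} = 17, a_{20} = 17, a_{21} = 10, a_{22} = 3, a_{23} = 13, a_{24} = 16, a_{25} = 5, a_{26} = 21.
The sequence repeats with period 24.
(74 - 1) mod 24 = 1, so a_{74} = a_2 = 21.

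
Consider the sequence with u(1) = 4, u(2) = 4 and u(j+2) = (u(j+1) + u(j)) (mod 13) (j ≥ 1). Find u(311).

8

We have u(1) = 4,  u(2) = 4,  u(3) = 8,  u(4) = 12,  u(5) = 7,  u(6) = 6,  u(7) = 0,  u(8) = 6,  u(9) = 6,  u(10) = 12,  u(11) = 5,  u(12) = 4,  u(13) = 9,  u(14) = 0,  u(15) = 9,  u(16) = 9,  u(17) = 5,  u(18) = 1,  u(19) = 6,  u(20) = 7,  u(21) = 0,  u(22) = 7,  u(23) = 7,  u(24) = 1,  u(25) = 8,  u(26) = 9,  u(27) = 4,  u(28) = 0,  u(29) = 4,  u(30) = 4.
The sequence repeats with period 28.
(311 - 1) mod 28 = 2, so u(311) = u(3) = 8.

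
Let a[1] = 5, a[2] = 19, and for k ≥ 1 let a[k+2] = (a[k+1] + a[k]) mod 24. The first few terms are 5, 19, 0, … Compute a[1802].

a[1] = 5, a[2] = 19, a[3] = 0, a[4] = 19, a[5] = 19, a[6] = 14, a[7] = 9, a[8] = 23, a[9] = 8, a[10] = 7, a[11] = 15, a[12] = 22, a[13] = 13, a[14] = 11, a[15] = 0, a[16] = 11, a[17] = 11, a[18] = 22, a[19] = 9, a[20] = 7, a[21] = 16, a[22] = 23, a[23] = 15, a[24] = 14, a[25] = 5, a[26] = 19.
Since (a[25], a[26]) = (a[1], a[2]) = (5, 19) (two consecutive terms determine the rest), the sequence is periodic with period 24.
So a[1802] = a[1 + ((1802-1) mod 24)] = a[2] = 19.

19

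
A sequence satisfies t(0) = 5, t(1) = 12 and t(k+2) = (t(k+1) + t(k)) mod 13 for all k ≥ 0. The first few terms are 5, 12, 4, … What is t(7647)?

3

Computing terms: t(0) = 5, t(1) = 12, t(2) = 4, t(3) = 3, t(4) = 7, t(5) = 10, t(6) = 4, t(7) = 1, t(8) = 5, t(9) = 6, t(10) = 11, t(11) = 4, t(12) = 2, t(13) = 6, t(14) = 8, t(15) = 1, t(16) = 9, t(17) = 10, t(18) = 6, t(19) = 3, t(20) = 9, t(21) = 12, t(22) = 8, t(23) = 7, t(24) = 2, t(25) = 9, t(26) = 11, t(27) = 7, t(28) = 5, t(29) = 12.
The sequence repeats with period 28.
(7647 - 0) mod 28 = 3, so t(7647) = t(3) = 3.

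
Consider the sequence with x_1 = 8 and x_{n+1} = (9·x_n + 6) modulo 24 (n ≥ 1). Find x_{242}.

We have x_1 = 8; x_2 = 6; x_3 = 12; x_4 = 18; x_5 = 0; x_6 = 6.
Since x_6 = x_2 = 6, the sequence is eventually periodic: after a pre-period of length 1 it cycles with period 4.
For n ≥ 2, x_n depends only on (n - 2) mod 4. (242 - 2) mod 4 = 0, so x_{242} = x_2 = 6.

6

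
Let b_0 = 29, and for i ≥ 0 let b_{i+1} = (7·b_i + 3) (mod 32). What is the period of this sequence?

8

b_0 = 29,  b_1 = 14,  b_2 = 5,  b_3 = 6,  b_4 = 13,  b_5 = 30,  b_6 = 21,  b_7 = 22,  b_8 = 29.
The sequence repeats with period 8.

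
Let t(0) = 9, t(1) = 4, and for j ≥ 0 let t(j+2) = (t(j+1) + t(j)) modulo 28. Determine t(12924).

t(0) = 9; t(1) = 4; t(2) = 13; t(3) = 17; t(4) = 2; t(5) = 19; t(6) = 21; t(7) = 12; t(8) = 5; t(9) = 17; t(10) = 22; t(11) = 11; t(12) = 5; t(13) = 16; t(14) = 21; t(15) = 9; t(16) = 2; t(17) = 11; t(18) = 13; t(19) = 24; t(20) = 9; t(21) = 5; t(22) = 14; t(23) = 19; t(24) = 5; t(25) = 24; t(26) = 1; t(27) = 25; t(28) = 26; t(29) = 23; t(30) = 21; t(31) = 16; t(32) = 9; t(33) = 25; t(34) = 6; t(35) = 3; t(36) = 9; t(37) = 12; t(38) = 21; t(39) = 5; t(40) = 26; t(41) = 3; t(42) = 1; t(43) = 4; t(44) = 5; t(45) = 9; t(46) = 14; t(47) = 23; t(48) = 9; t(49) = 4.
The sequence repeats with period 48.
(12924 - 0) mod 48 = 12, so t(12924) = t(12) = 5.

5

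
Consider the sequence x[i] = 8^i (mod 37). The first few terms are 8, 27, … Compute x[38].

Listing terms: x[1] = 8; x[2] = 27; x[3] = 31; x[4] = 26; x[5] = 23; x[6] = 36; x[7] = 29; x[8] = 10; x[9] = 6; x[10] = 11; x[11] = 14; x[12] = 1; x[13] = 8.
Since x[13] = x[1] = 8, the sequence is periodic with period 12.
So x[38] = x[1 + ((38-1) mod 12)] = x[2] = 27.

27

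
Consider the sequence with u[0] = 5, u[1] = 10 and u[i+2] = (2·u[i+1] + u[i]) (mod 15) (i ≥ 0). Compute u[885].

Computing terms: u[0] = 5; u[1] = 10; u[2] = 10; u[3] = 0; u[4] = 10; u[5] = 5; u[6] = 5; u[7] = 0; u[8] = 5; u[9] = 10.
Since (u[8], u[9]) = (u[0], u[1]) = (5, 10) (two consecutive terms determine the rest), the sequence is periodic with period 8.
(885 - 0) mod 8 = 5, so u[885] = u[5] = 5.

5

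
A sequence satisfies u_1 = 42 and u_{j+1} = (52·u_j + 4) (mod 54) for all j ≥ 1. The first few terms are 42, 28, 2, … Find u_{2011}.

36

Computing terms: u_1 = 42; u_2 = 28; u_3 = 2; u_4 = 0; u_5 = 4; u_6 = 50; u_7 = 12; u_8 = 34; u_9 = 44; u_{10} = 24; u_{11} = 10; u_{12} = 38; u_{13} = 36; u_{14} = 40; u_{15} = 32; u_{16} = 48; u_{17} = 16; u_{18} = 26; u_{19} = 6; u_{20} = 46; u_{21} = 20; u_{22} = 18; u_{23} = 22; u_{24} = 14; u_{25} = 30; u_{26} = 52; u_{27} = 8; u_{28} = 42.
The sequence repeats with period 27.
So u_{2011} = u_{1 + ((2011-1) mod 27)} = u_{13} = 36.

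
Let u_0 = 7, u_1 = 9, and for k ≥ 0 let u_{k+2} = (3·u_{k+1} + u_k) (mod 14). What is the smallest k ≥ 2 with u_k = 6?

u_0 = 7,  u_1 = 9,  u_2 = 6,  u_3 = 13,  u_4 = 3,  u_5 = 8,  u_6 = 13,  u_7 = 5,  u_8 = 0,  u_9 = 5,  u_{10} = 1,  u_{11} = 8,  u_{12} = 11,  u_{13} = 13,  u_{14} = 8,  u_{15} = 9,  u_{16} = 7,  u_{17} = 2,  u_{18} = 13,  u_{19} = 13,  u_{20} = 10,  u_{21} = 1,  u_{22} = 13,  u_{23} = 12,  u_{24} = 7,  u_{25} = 5,  u_{26} = 8,  u_{27} = 1,  u_{28} = 11,  u_{29} = 6,  u_{30} = 1,  u_{31} = 9,  u_{32} = 0,  u_{33} = 9,  u_{34} = 13,  u_{35} = 6,  u_{36} = 3,  u_{37} = 1,  u_{38} = 6,  u_{39} = 5,  u_{40} = 7,  u_{41} = 12,  u_{42} = 1,  u_{43} = 1,  u_{44} = 4,  u_{45} = 13,  u_{46} = 1,  u_{47} = 2,  u_{48} = 7,  u_{49} = 9.
Since (u_{48}, u_{49}) = (u_0, u_1) = (7, 9) (two consecutive terms determine the rest), the sequence is periodic with period 48.
The value 6 first appears (with k ≥ 2) at u_2.

2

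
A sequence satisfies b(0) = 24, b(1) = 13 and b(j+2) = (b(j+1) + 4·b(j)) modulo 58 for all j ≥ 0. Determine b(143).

45

Computing terms: b(0) = 24; b(1) = 13; b(2) = 51; b(3) = 45; b(4) = 17; b(5) = 23; b(6) = 33; b(7) = 9; b(8) = 25; b(9) = 3; b(10) = 45; b(11) = 57; b(12) = 5; b(13) = 1; b(14) = 21; b(15) = 25; b(16) = 51; b(17) = 35; b(18) = 7; b(19) = 31; b(20) = 1; b(21) = 9; b(22) = 13; b(23) = 49; b(24) = 43; b(25) = 7; b(26) = 5; b(27) = 33; b(28) = 53; b(29) = 11; b(30) = 49; b(31) = 35; b(32) = 57; b(33) = 23; b(34) = 19; b(35) = 53; b(36) = 13; b(37) = 51.
Since (b(36), b(37)) = (b(1), b(2)) = (13, 51) (two consecutive terms determine the rest), the sequence is eventually periodic: after a pre-period of length 1 it cycles with period 35.
For j ≥ 1, b(j) depends only on (j - 1) mod 35. (143 - 1) mod 35 = 2, so b(143) = b(3) = 45.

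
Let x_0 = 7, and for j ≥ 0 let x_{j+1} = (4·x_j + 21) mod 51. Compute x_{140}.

7

Computing terms: x_0 = 7,  x_1 = 49,  x_2 = 13,  x_3 = 22,  x_4 = 7.
Since x_4 = x_0 = 7, the sequence is periodic with period 4.
So x_{140} = x_{0 + ((140-0) mod 4)} = x_0 = 7.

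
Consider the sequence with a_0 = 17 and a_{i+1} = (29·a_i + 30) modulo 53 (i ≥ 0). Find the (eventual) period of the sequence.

We have a_0 = 17,  a_1 = 46,  a_2 = 39,  a_3 = 48,  a_4 = 44,  a_5 = 34,  a_6 = 9,  a_7 = 26,  a_8 = 42,  a_9 = 29,  a_{10} = 23,  a_{11} = 8,  a_{12} = 50,  a_{13} = 49,  a_{14} = 20,  a_{15} = 27,  a_{16} = 18,  a_{17} = 22,  a_{18} = 32,  a_{19} = 4,  a_{20} = 40,  a_{21} = 24,  a_{22} = 37,  a_{23} = 43,  a_{24} = 5,  a_{25} = 16,  a_{26} = 17.
Since a_{26} = a_0 = 17, the sequence is periodic with period 26.

26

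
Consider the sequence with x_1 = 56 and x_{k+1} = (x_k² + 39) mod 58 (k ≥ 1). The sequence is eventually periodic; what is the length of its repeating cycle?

Listing terms: x_1 = 56, x_2 = 43, x_3 = 32, x_4 = 19, x_5 = 52, x_6 = 17, x_7 = 38, x_8 = 33, x_9 = 26, x_{10} = 19.
Since x_{10} = x_4 = 19, the sequence is eventually periodic: after a pre-period of length 3 it cycles with period 6.

6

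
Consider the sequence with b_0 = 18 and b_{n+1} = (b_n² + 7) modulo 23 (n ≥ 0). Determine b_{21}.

Listing terms: b_0 = 18,  b_1 = 9,  b_2 = 19,  b_3 = 0,  b_4 = 7,  b_5 = 10,  b_6 = 15,  b_7 = 2,  b_8 = 11,  b_9 = 13,  b_{10} = 15.
Since b_{10} = b_6 = 15, the sequence is eventually periodic: after a pre-period of length 6 it cycles with period 4.
For n ≥ 6, b_n depends only on (n - 6) mod 4. (21 - 6) mod 4 = 3, so b_{21} = b_9 = 13.

13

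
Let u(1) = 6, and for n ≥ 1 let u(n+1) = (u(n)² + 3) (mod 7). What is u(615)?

Listing terms: u(1) = 6, u(2) = 4, u(3) = 5, u(4) = 0, u(5) = 3, u(6) = 5.
Since u(6) = u(3) = 5, the sequence is eventually periodic: after a pre-period of length 2 it cycles with period 3.
For n ≥ 3, u(n) depends only on (n - 3) mod 3. (615 - 3) mod 3 = 0, so u(615) = u(3) = 5.

5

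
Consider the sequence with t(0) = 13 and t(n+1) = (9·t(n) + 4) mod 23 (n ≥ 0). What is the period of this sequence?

Computing terms: t(0) = 13,  t(1) = 6,  t(2) = 12,  t(3) = 20,  t(4) = 0,  t(5) = 4,  t(6) = 17,  t(7) = 19,  t(8) = 14,  t(9) = 15,  t(10) = 1,  t(11) = 13.
The sequence repeats with period 11.

11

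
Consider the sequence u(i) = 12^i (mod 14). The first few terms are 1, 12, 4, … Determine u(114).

8

u(0) = 1, u(1) = 12, u(2) = 4, u(3) = 6, u(4) = 2, u(5) = 10, u(6) = 8, u(7) = 12.
Since u(7) = u(1) = 12, the sequence is eventually periodic: after a pre-period of length 1 it cycles with period 6.
For i ≥ 1, u(i) depends only on (i - 1) mod 6. (114 - 1) mod 6 = 5, so u(114) = u(6) = 8.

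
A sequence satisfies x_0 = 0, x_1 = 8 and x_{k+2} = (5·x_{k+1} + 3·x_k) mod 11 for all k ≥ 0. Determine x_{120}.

x_0 = 0; x_1 = 8; x_2 = 7; x_3 = 4; x_4 = 8; x_5 = 8; x_6 = 9; x_7 = 3; x_8 = 9; x_9 = 10; x_{10} = 0; x_{11} = 8.
The sequence repeats with period 10.
(120 - 0) mod 10 = 0, so x_{120} = x_0 = 0.

0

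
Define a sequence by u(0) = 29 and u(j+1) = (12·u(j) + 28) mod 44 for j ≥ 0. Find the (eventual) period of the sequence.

Computing terms: u(0) = 29,  u(1) = 24,  u(2) = 8,  u(3) = 36,  u(4) = 20,  u(5) = 4,  u(6) = 32,  u(7) = 16,  u(8) = 0,  u(9) = 28,  u(10) = 12,  u(11) = 40,  u(12) = 24.
Since u(12) = u(1) = 24, the sequence is eventually periodic: after a pre-period of length 1 it cycles with period 11.

11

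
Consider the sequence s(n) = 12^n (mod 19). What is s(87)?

Listing terms: s(0) = 1; s(1) = 12; s(2) = 11; s(3) = 18; s(4) = 7; s(5) = 8; s(6) = 1.
The sequence repeats with period 6.
So s(87) = s(0 + ((87-0) mod 6)) = s(3) = 18.

18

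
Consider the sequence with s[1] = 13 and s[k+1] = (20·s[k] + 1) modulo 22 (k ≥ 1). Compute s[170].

5

Listing terms: s[1] = 13; s[2] = 19; s[3] = 7; s[4] = 9; s[5] = 5; s[6] = 13.
Since s[6] = s[1] = 13, the sequence is periodic with period 5.
(170 - 1) mod 5 = 4, so s[170] = s[5] = 5.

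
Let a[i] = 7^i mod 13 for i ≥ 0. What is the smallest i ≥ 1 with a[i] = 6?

We have a[0] = 1; a[1] = 7; a[2] = 10; a[3] = 5; a[4] = 9; a[5] = 11; a[6] = 12; a[7] = 6; a[8] = 3; a[9] = 8; a[10] = 4; a[11] = 2; a[12] = 1.
Since a[12] = a[0] = 1, the sequence is periodic with period 12.
The value 6 first appears (with i ≥ 1) at a[7].

7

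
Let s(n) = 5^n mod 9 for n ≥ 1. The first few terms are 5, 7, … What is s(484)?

4

We have s(1) = 5,  s(2) = 7,  s(3) = 8,  s(4) = 4,  s(5) = 2,  s(6) = 1,  s(7) = 5.
Since s(7) = s(1) = 5, the sequence is periodic with period 6.
So s(484) = s(1 + ((484-1) mod 6)) = s(4) = 4.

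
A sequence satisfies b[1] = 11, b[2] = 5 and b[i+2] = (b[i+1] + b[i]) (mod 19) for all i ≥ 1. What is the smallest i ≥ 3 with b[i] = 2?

b[1] = 11; b[2] = 5; b[3] = 16; b[4] = 2; b[5] = 18; b[6] = 1; b[7] = 0; b[8] = 1; b[9] = 1; b[10] = 2; b[11] = 3; b[12] = 5; b[13] = 8; b[14] = 13; b[15] = 2; b[16] = 15; b[17] = 17; b[18] = 13; b[19] = 11; b[20] = 5.
The sequence repeats with period 18.
The value 2 first appears (with i ≥ 3) at b[4].

4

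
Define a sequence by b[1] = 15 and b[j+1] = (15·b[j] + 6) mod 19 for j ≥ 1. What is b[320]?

10

Listing terms: b[1] = 15,  b[2] = 3,  b[3] = 13,  b[4] = 11,  b[5] = 0,  b[6] = 6,  b[7] = 1,  b[8] = 2,  b[9] = 17,  b[10] = 14,  b[11] = 7,  b[12] = 16,  b[13] = 18,  b[14] = 10,  b[15] = 4,  b[16] = 9,  b[17] = 8,  b[18] = 12,  b[19] = 15.
The sequence repeats with period 18.
(320 - 1) mod 18 = 13, so b[320] = b[14] = 10.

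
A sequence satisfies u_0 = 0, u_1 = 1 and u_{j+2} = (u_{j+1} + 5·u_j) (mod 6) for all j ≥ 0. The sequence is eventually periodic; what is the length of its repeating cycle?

Computing terms: u_0 = 0,  u_1 = 1,  u_2 = 1,  u_3 = 0,  u_4 = 5,  u_5 = 5,  u_6 = 0,  u_7 = 1.
The sequence repeats with period 6.

6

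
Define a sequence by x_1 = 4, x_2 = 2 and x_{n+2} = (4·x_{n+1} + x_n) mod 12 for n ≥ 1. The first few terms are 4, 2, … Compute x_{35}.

0

Computing terms: x_1 = 4; x_2 = 2; x_3 = 0; x_4 = 2; x_5 = 8; x_6 = 10; x_7 = 0; x_8 = 10; x_9 = 4; x_{10} = 2.
Since (x_9, x_{10}) = (x_1, x_2) = (4, 2) (two consecutive terms determine the rest), the sequence is periodic with period 8.
(35 - 1) mod 8 = 2, so x_{35} = x_3 = 0.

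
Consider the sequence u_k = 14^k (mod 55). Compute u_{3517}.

u_0 = 1; u_1 = 14; u_2 = 31; u_3 = 49; u_4 = 26; u_5 = 34; u_6 = 36; u_7 = 9; u_8 = 16; u_9 = 4; u_{10} = 1.
Since u_{10} = u_0 = 1, the sequence is periodic with period 10.
So u_{3517} = u_{0 + ((3517-0) mod 10)} = u_7 = 9.

9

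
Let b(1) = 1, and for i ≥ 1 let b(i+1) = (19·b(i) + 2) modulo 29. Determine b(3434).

Listing terms: b(1) = 1,  b(2) = 21,  b(3) = 24,  b(4) = 23,  b(5) = 4,  b(6) = 20,  b(7) = 5,  b(8) = 10,  b(9) = 18,  b(10) = 25,  b(11) = 13,  b(12) = 17,  b(13) = 6,  b(14) = 0,  b(15) = 2,  b(16) = 11,  b(17) = 8,  b(18) = 9,  b(19) = 28,  b(20) = 12,  b(21) = 27,  b(22) = 22,  b(23) = 14,  b(24) = 7,  b(25) = 19,  b(26) = 15,  b(27) = 26,  b(28) = 3,  b(29) = 1.
Since b(29) = b(1) = 1, the sequence is periodic with period 28.
(3434 - 1) mod 28 = 17, so b(3434) = b(18) = 9.

9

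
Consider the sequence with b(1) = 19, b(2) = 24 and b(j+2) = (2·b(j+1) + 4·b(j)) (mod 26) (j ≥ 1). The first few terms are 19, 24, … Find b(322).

b(1) = 19,  b(2) = 24,  b(3) = 20,  b(4) = 6,  b(5) = 14,  b(6) = 0,  b(7) = 4,  b(8) = 8,  b(9) = 6,  b(10) = 18,  b(11) = 8,  b(12) = 10,  b(13) = 0,  b(14) = 14,  b(15) = 2,  b(16) = 8,  b(17) = 24,  b(18) = 2,  b(19) = 22,  b(20) = 0,  b(21) = 10,  b(22) = 20,  b(23) = 2,  b(24) = 6,  b(25) = 20,  b(26) = 12,  b(27) = 0,  b(28) = 22,  b(29) = 18,  b(30) = 20,  b(31) = 8,  b(32) = 18,  b(33) = 16,  b(34) = 0,  b(35) = 12,  b(36) = 24,  b(37) = 18,  b(38) = 2,  b(39) = 24,  b(40) = 4,  b(41) = 0,  b(42) = 16,  b(43) = 6,  b(44) = 24,  b(45) = 20.
Since (b(44), b(45)) = (b(2), b(3)) = (24, 20) (two consecutive terms determine the rest), the sequence is eventually periodic: after a pre-period of length 1 it cycles with period 42.
For j ≥ 2, b(j) depends only on (j - 2) mod 42. (322 - 2) mod 42 = 26, so b(322) = b(28) = 22.

22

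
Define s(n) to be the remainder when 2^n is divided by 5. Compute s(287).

3

We have s(1) = 2,  s(2) = 4,  s(3) = 3,  s(4) = 1,  s(5) = 2.
Since s(5) = s(1) = 2, the sequence is periodic with period 4.
So s(287) = s(1 + ((287-1) mod 4)) = s(3) = 3.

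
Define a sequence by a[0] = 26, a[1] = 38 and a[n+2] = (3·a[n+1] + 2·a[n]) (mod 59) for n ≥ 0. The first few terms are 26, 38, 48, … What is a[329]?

Listing terms: a[0] = 26; a[1] = 38; a[2] = 48; a[3] = 43; a[4] = 48; a[5] = 53; a[6] = 19; a[7] = 45; a[8] = 55; a[9] = 19; a[10] = 49; a[11] = 8; a[12] = 4; a[13] = 28; a[14] = 33; a[15] = 37; a[16] = 0; a[17] = 15; a[18] = 45; a[19] = 47; a[20] = 54; a[21] = 20; a[22] = 50; a[23] = 13; a[24] = 21; a[25] = 30; a[26] = 14; a[27] = 43; a[28] = 39; a[29] = 26; a[30] = 38.
The sequence repeats with period 29.
(329 - 0) mod 29 = 10, so a[329] = a[10] = 49.

49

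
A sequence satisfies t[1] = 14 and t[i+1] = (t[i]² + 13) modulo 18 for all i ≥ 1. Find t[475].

14

We have t[1] = 14, t[2] = 11, t[3] = 8, t[4] = 5, t[5] = 2, t[6] = 17, t[7] = 14.
The sequence repeats with period 6.
So t[475] = t[1 + ((475-1) mod 6)] = t[1] = 14.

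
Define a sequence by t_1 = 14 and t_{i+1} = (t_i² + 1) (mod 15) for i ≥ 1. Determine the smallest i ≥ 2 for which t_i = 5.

3

We have t_1 = 14; t_2 = 2; t_3 = 5; t_4 = 11; t_5 = 2.
Since t_5 = t_2 = 2, the sequence is eventually periodic: after a pre-period of length 1 it cycles with period 3.
The value 5 first appears (with i ≥ 2) at t_3.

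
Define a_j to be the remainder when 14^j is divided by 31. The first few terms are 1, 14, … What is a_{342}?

We have a_0 = 1,  a_1 = 14,  a_2 = 10,  a_3 = 16,  a_4 = 7,  a_5 = 5,  a_6 = 8,  a_7 = 19,  a_8 = 18,  a_9 = 4,  a_{10} = 25,  a_{11} = 9,  a_{12} = 2,  a_{13} = 28,  a_{14} = 20,  a_{15} = 1.
Since a_{15} = a_0 = 1, the sequence is periodic with period 15.
(342 - 0) mod 15 = 12, so a_{342} = a_{12} = 2.

2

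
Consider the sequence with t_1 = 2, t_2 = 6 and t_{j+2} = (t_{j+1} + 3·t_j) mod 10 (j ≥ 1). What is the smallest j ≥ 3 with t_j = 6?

5

Listing terms: t_1 = 2,  t_2 = 6,  t_3 = 2,  t_4 = 0,  t_5 = 6,  t_6 = 6,  t_7 = 4,  t_8 = 2,  t_9 = 4,  t_{10} = 0,  t_{11} = 2,  t_{12} = 2,  t_{13} = 8,  t_{14} = 4,  t_{15} = 8,  t_{16} = 0,  t_{17} = 4,  t_{18} = 4,  t_{19} = 6,  t_{20} = 8,  t_{21} = 6,  t_{22} = 0,  t_{23} = 8,  t_{24} = 8,  t_{25} = 2,  t_{26} = 6.
Since (t_{25}, t_{26}) = (t_1, t_2) = (2, 6) (two consecutive terms determine the rest), the sequence is periodic with period 24.
The value 6 first appears (with j ≥ 3) at t_5.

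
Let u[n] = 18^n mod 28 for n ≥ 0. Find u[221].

u[0] = 1, u[1] = 18, u[2] = 16, u[3] = 8, u[4] = 4, u[5] = 16.
Since u[5] = u[2] = 16, the sequence is eventually periodic: after a pre-period of length 2 it cycles with period 3.
For n ≥ 2, u[n] depends only on (n - 2) mod 3. (221 - 2) mod 3 = 0, so u[221] = u[2] = 16.

16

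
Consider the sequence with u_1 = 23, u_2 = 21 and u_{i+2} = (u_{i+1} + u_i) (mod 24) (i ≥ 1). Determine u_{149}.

We have u_1 = 23, u_2 = 21, u_3 = 20, u_4 = 17, u_5 = 13, u_6 = 6, u_7 = 19, u_8 = 1, u_9 = 20, u_{10} = 21, u_{11} = 17, u_{12} = 14, u_{13} = 7, u_{14} = 21, u_{15} = 4, u_{16} = 1, u_{17} = 5, u_{18} = 6, u_{19} = 11, u_{20} = 17, u_{21} = 4, u_{22} = 21, u_{23} = 1, u_{24} = 22, u_{25} = 23, u_{26} = 21.
The sequence repeats with period 24.
So u_{149} = u_{1 + ((149-1) mod 24)} = u_5 = 13.

13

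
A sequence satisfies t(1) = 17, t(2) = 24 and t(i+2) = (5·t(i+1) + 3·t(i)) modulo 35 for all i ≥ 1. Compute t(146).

24

t(1) = 17, t(2) = 24, t(3) = 31, t(4) = 17, t(5) = 3, t(6) = 31, t(7) = 24, t(8) = 3, t(9) = 17, t(10) = 24.
Since (t(9), t(10)) = (t(1), t(2)) = (17, 24) (two consecutive terms determine the rest), the sequence is periodic with period 8.
(146 - 1) mod 8 = 1, so t(146) = t(2) = 24.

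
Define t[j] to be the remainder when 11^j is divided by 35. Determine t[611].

16

Computing terms: t[1] = 11,  t[2] = 16,  t[3] = 1,  t[4] = 11.
The sequence repeats with period 3.
So t[611] = t[1 + ((611-1) mod 3)] = t[2] = 16.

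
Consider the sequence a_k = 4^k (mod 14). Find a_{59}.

2

Computing terms: a_0 = 1, a_1 = 4, a_2 = 2, a_3 = 8, a_4 = 4.
Since a_4 = a_1 = 4, the sequence is eventually periodic: after a pre-period of length 1 it cycles with period 3.
For k ≥ 1, a_k depends only on (k - 1) mod 3. (59 - 1) mod 3 = 1, so a_{59} = a_2 = 2.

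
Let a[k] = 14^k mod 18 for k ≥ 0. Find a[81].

We have a[0] = 1; a[1] = 14; a[2] = 16; a[3] = 8; a[4] = 4; a[5] = 2; a[6] = 10; a[7] = 14.
Since a[7] = a[1] = 14, the sequence is eventually periodic: after a pre-period of length 1 it cycles with period 6.
For k ≥ 1, a[k] depends only on (k - 1) mod 6. (81 - 1) mod 6 = 2, so a[81] = a[3] = 8.

8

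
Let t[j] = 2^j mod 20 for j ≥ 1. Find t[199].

Computing terms: t[1] = 2, t[2] = 4, t[3] = 8, t[4] = 16, t[5] = 12, t[6] = 4.
Since t[6] = t[2] = 4, the sequence is eventually periodic: after a pre-period of length 1 it cycles with period 4.
For j ≥ 2, t[j] depends only on (j - 2) mod 4. (199 - 2) mod 4 = 1, so t[199] = t[3] = 8.

8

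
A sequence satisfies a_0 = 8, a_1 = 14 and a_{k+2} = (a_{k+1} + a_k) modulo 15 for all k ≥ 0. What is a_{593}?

14

Computing terms: a_0 = 8,  a_1 = 14,  a_2 = 7,  a_3 = 6,  a_4 = 13,  a_5 = 4,  a_6 = 2,  a_7 = 6,  a_8 = 8,  a_9 = 14.
Since (a_8, a_9) = (a_0, a_1) = (8, 14) (two consecutive terms determine the rest), the sequence is periodic with period 8.
(593 - 0) mod 8 = 1, so a_{593} = a_1 = 14.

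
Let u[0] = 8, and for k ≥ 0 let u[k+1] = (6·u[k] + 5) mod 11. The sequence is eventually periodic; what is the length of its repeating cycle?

u[0] = 8, u[1] = 9, u[2] = 4, u[3] = 7, u[4] = 3, u[5] = 1, u[6] = 0, u[7] = 5, u[8] = 2, u[9] = 6, u[10] = 8.
Since u[10] = u[0] = 8, the sequence is periodic with period 10.

10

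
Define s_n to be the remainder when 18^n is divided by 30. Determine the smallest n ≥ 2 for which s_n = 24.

We have s_1 = 18,  s_2 = 24,  s_3 = 12,  s_4 = 6,  s_5 = 18.
Since s_5 = s_1 = 18, the sequence is periodic with period 4.
The value 24 first appears (with n ≥ 2) at s_2.

2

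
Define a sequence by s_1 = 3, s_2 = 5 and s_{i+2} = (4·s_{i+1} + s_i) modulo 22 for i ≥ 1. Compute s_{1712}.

5

We have s_1 = 3, s_2 = 5, s_3 = 1, s_4 = 9, s_5 = 15, s_6 = 3, s_7 = 5.
The sequence repeats with period 5.
(1712 - 1) mod 5 = 1, so s_{1712} = s_2 = 5.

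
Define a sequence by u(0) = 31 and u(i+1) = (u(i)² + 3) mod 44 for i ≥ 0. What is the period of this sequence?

6

u(0) = 31, u(1) = 40, u(2) = 19, u(3) = 12, u(4) = 15, u(5) = 8, u(6) = 23, u(7) = 4, u(8) = 19.
Since u(8) = u(2) = 19, the sequence is eventually periodic: after a pre-period of length 2 it cycles with period 6.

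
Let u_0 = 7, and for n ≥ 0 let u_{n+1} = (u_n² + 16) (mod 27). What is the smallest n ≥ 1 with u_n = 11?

u_0 = 7, u_1 = 11, u_2 = 2, u_3 = 20, u_4 = 11.
Since u_4 = u_1 = 11, the sequence is eventually periodic: after a pre-period of length 1 it cycles with period 3.
The value 11 first appears (with n ≥ 1) at u_1.

1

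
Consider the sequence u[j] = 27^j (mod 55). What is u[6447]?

3

Computing terms: u[1] = 27, u[2] = 14, u[3] = 48, u[4] = 31, u[5] = 12, u[6] = 49, u[7] = 3, u[8] = 26, u[9] = 42, u[10] = 34, u[11] = 38, u[12] = 36, u[13] = 37, u[14] = 9, u[15] = 23, u[16] = 16, u[17] = 47, u[18] = 4, u[19] = 53, u[20] = 1, u[21] = 27.
The sequence repeats with period 20.
(6447 - 1) mod 20 = 6, so u[6447] = u[7] = 3.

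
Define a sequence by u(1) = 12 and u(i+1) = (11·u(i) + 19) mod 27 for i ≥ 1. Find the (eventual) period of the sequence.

Computing terms: u(1) = 12,  u(2) = 16,  u(3) = 6,  u(4) = 4,  u(5) = 9,  u(6) = 10,  u(7) = 21,  u(8) = 7,  u(9) = 15,  u(10) = 22,  u(11) = 18,  u(12) = 1,  u(13) = 3,  u(14) = 25,  u(15) = 24,  u(16) = 13,  u(17) = 0,  u(18) = 19,  u(19) = 12.
The sequence repeats with period 18.

18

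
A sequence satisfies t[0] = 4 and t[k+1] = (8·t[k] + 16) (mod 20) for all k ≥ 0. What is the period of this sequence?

Listing terms: t[0] = 4, t[1] = 8, t[2] = 0, t[3] = 16, t[4] = 4.
Since t[4] = t[0] = 4, the sequence is periodic with period 4.

4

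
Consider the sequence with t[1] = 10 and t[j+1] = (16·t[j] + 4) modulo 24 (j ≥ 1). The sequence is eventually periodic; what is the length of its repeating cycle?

3

t[1] = 10,  t[2] = 20,  t[3] = 12,  t[4] = 4,  t[5] = 20.
Since t[5] = t[2] = 20, the sequence is eventually periodic: after a pre-period of length 1 it cycles with period 3.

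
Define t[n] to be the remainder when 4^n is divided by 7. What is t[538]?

t[1] = 4, t[2] = 2, t[3] = 1, t[4] = 4.
The sequence repeats with period 3.
So t[538] = t[1 + ((538-1) mod 3)] = t[1] = 4.

4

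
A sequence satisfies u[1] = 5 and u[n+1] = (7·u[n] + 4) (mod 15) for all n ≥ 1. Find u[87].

7

Computing terms: u[1] = 5; u[2] = 9; u[3] = 7; u[4] = 8; u[5] = 0; u[6] = 4; u[7] = 2; u[8] = 3; u[9] = 10; u[10] = 14; u[11] = 12; u[12] = 13; u[13] = 5.
Since u[13] = u[1] = 5, the sequence is periodic with period 12.
So u[87] = u[1 + ((87-1) mod 12)] = u[3] = 7.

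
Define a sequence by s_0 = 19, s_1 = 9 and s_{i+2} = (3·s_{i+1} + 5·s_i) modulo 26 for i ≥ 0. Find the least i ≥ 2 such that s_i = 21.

Computing terms: s_0 = 19, s_1 = 9, s_2 = 18, s_3 = 21, s_4 = 23, s_5 = 18, s_6 = 13, s_7 = 25, s_8 = 10, s_9 = 25, s_{10} = 21, s_{11} = 6, s_{12} = 19, s_{13} = 9.
Since (s_{12}, s_{13}) = (s_0, s_1) = (19, 9) (two consecutive terms determine the rest), the sequence is periodic with period 12.
The value 21 first appears (with i ≥ 2) at s_3.

3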